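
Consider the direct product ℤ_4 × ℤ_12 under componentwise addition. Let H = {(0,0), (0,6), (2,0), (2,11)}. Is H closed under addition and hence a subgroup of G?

(2,11) ∈ H but its inverse (2,1) ∉ H, so H is not a subgroup.

No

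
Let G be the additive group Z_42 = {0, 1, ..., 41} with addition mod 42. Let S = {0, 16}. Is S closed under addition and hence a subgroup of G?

16 ∈ S but its inverse 26 ∉ S, so S is not a subgroup.

No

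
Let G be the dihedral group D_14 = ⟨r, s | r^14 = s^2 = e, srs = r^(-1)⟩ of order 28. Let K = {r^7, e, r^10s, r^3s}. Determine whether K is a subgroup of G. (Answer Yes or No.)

|K| = 4 divides |G| = 28, consistent with Lagrange.
K contains the identity, every element's inverse is in K, and K is closed under ·: it is a subgroup.

Yes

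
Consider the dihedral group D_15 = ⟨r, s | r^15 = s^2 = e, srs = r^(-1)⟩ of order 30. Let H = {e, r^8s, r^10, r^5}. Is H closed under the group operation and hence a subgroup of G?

|H| = 4 does not divide |G| = 30, so by Lagrange H is not a subgroup.

No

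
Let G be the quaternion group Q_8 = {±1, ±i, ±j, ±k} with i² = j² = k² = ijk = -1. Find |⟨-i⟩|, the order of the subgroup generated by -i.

4

Computing powers of -i: the smallest k with (-i)^k = e is k = 4.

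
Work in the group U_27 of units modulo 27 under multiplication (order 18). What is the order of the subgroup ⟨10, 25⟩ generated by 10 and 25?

9

|⟨10⟩| = 3 and |⟨25⟩| = 9, so |H| is a multiple of lcm(3, 9) = 9 and divides |G| = 18.
Closing under the operation: H = {1, 4, 7, 10, 13, 16, 19, 22, 25}, so |H| = 9.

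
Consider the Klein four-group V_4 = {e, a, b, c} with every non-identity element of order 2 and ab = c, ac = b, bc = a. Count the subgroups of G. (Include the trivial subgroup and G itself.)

5

|G| = 4, so by Lagrange every subgroup order divides 4. Divisors: 1, 2, 4.
Subgroups by order — order 1: 1; order 2: 3; order 4: 1.
Total: 1 + 3 + 1 = 5.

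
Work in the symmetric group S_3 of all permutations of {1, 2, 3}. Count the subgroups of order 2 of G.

3

|G| = 6 and 2 | 6, so subgroups of order 2 are possible by Lagrange.
The subgroups of order 2 are: {e, (1 2)}; {e, (1 3)}; {e, (2 3)}.
So G has 3 subgroups of order 2.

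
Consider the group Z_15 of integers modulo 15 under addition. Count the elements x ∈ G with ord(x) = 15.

8

In a cyclic group of order 15, the number of elements of order d (for d | 15) is φ(d).
φ(15) = 8.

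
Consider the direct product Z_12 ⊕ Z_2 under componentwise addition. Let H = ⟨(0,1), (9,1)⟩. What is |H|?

8

|⟨(0,1)⟩| = 2 and |⟨(9,1)⟩| = 4, so |H| is a multiple of lcm(2, 4) = 4 and divides |G| = 24.
Closing under the operation: H = {(0,0), (0,1), (3,0), (3,1), (6,0), (6,1), (9,0), (9,1)}, so |H| = 8.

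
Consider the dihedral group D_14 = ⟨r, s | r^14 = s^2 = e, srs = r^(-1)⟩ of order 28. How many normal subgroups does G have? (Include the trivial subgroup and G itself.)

7

G has 28 subgroups. Checking conjugation-invariance by order — order 1: 1/1 normal; order 2: 1/15 normal; order 4: 0/7 normal; order 7: 1/1 normal; order 14: 3/3 normal; order 28: 1/1 normal.
Total normal subgroups: 7.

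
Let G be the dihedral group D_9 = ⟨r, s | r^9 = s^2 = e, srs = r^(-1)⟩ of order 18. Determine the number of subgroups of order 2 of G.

9

|G| = 18 and 2 | 18, so subgroups of order 2 are possible by Lagrange.
The subgroups of order 2 are: {e, r^2s}; {e, r^3s}; {e, r^4s}; {e, r^5s}; … (9 in all).
So G has 9 subgroups of order 2.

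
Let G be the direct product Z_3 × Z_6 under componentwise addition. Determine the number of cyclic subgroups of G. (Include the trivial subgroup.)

Each element a generates a cyclic subgroup ⟨a⟩; distinct elements may generate the same one (a cyclic group of order d has φ(d) generators).
Cyclic subgroups by order — order 1: 1; order 2: 1; order 3: 4; order 6: 4.
Total: 10.

10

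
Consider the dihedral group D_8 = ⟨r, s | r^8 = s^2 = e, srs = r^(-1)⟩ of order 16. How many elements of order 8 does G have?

4

The elements of order 8 are: r, r^3, r^5, r^7.
That's 4.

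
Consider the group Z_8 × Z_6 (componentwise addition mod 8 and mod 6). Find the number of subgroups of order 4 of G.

|G| = 48 and 4 | 48, so subgroups of order 4 are possible by Lagrange.
The subgroups of order 4 are: {(0,0), (0,3), (4,0), (4,3)}; {(0,0), (2,0), (4,0), (6,0)}; {(0,0), (2,3), (4,0), (6,3)}.
So G has 3 subgroups of order 4.

3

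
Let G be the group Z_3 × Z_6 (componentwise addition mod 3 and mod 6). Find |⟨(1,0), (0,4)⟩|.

9

|⟨(1,0)⟩| = 3 and |⟨(0,4)⟩| = 3, so |H| is a multiple of lcm(3, 3) = 3 and divides |G| = 18.
Closing under the operation: H = {(0,0), (0,2), (0,4), (1,0), (1,2), (1,4), (2,0), (2,2), (2,4)}, so |H| = 9.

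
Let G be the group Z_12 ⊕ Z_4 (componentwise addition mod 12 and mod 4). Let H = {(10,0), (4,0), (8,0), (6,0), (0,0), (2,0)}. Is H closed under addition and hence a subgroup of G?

|H| = 6 divides |G| = 48, consistent with Lagrange.
H contains the identity, every element's inverse is in H, and H is closed under +: it is a subgroup.
In fact H = ⟨(10,0)⟩.

Yes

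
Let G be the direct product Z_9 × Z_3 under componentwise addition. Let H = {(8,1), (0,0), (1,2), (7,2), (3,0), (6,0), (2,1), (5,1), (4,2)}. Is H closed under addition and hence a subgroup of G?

Yes

|H| = 9 divides |G| = 27, consistent with Lagrange.
H contains the identity, every element's inverse is in H, and H is closed under +: it is a subgroup.
In fact H = ⟨(1,2)⟩.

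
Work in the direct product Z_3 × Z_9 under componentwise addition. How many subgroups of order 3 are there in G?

|G| = 27 and 3 | 27, so subgroups of order 3 are possible by Lagrange.
The subgroups of order 3 are: {(0,0), (0,3), (0,6)}; {(0,0), (1,0), (2,0)}; {(0,0), (1,3), (2,6)}; {(0,0), (1,6), (2,3)}.
So G has 4 subgroups of order 3.

4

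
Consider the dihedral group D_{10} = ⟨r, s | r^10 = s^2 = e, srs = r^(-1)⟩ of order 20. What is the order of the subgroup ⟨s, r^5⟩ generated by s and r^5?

|⟨s⟩| = 2 and |⟨r^5⟩| = 2, so |H| is a multiple of lcm(2, 2) = 2 and divides |G| = 20.
Closing under the operation: H = {e, r^5, s, r^5s}, so |H| = 4.

4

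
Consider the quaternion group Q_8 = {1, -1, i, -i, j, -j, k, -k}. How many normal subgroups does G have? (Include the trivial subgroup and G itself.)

6

G has 6 subgroups. Checking conjugation-invariance by order — order 1: 1/1 normal; order 2: 1/1 normal; order 4: 3/3 normal; order 8: 1/1 normal.
Total normal subgroups: 6.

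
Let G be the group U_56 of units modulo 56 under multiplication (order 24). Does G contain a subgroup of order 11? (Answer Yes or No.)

No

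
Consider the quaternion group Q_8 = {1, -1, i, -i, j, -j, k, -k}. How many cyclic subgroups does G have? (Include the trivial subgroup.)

5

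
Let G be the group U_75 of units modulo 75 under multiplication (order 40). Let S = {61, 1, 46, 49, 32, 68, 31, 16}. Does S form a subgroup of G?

No

Closure fails: 32 · 46 = 47 ∉ S. So S is not a subgroup.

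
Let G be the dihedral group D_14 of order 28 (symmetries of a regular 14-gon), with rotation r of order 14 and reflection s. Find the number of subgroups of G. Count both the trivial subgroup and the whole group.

28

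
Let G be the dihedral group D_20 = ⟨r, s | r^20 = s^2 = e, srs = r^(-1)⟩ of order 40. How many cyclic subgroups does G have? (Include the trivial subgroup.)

26

A cyclic subgroup of order d is generated by each of its φ(d) elements of order d, so the cyclic subgroups of order d number (#elements of order d)/φ(d).
Cyclic subgroups by order — order 1: 1; order 2: 21; order 4: 1; order 5: 1; order 10: 1; order 20: 1.
Total: 26.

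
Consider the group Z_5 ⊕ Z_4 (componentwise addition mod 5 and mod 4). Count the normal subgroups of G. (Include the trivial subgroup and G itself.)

G is abelian, so every subgroup is normal.
G has 6 subgroups in total, hence 6 normal subgroups.

6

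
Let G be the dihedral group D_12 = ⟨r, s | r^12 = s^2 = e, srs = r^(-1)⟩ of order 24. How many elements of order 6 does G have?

The elements of order 6 are: r^2, r^10.
That's 2.

2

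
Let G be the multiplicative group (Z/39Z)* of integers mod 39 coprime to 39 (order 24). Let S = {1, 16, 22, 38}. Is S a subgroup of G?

No

Closure fails: 16 · 38 = 23 ∉ S. So S is not a subgroup.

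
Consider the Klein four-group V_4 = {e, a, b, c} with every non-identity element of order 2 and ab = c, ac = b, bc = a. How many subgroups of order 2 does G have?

3

|G| = 4 and 2 | 4, so subgroups of order 2 are possible by Lagrange.
The subgroups of order 2 are: {e, a}; {e, b}; {e, c}.
So G has 3 subgroups of order 2.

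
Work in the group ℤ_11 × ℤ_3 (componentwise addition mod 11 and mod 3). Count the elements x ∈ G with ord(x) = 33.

An element (a,b) has order lcm(ord(a), ord(b)); count pairs with lcm equal to 33.
Enumerating gives 20 such elements.

20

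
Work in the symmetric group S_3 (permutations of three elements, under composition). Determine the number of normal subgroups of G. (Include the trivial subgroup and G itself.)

3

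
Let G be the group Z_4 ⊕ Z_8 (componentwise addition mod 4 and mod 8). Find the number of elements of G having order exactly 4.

An element (a,b) has order lcm(ord(a), ord(b)); count pairs with lcm equal to 4.
Enumerating gives 12 such elements.

12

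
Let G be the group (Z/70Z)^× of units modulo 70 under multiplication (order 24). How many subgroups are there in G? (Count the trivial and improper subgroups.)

|G| = 24, so by Lagrange every subgroup order divides 24. Divisors: 1, 2, 3, 4, 6, 8, 12, 24.
Subgroups by order — order 1: 1; order 2: 3; order 3: 1; order 4: 3; order 6: 3; order 8: 1; order 12: 3; order 24: 1.
Total: 1 + 3 + 1 + 3 + 3 + 1 + 3 + 1 = 16.

16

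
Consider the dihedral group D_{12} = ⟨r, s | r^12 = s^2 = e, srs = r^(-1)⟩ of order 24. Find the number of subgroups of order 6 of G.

|G| = 24 and 6 | 24, so subgroups of order 6 are possible by Lagrange.
The subgroups of order 6 are: {e, r^2, r^4, r^6, r^8, r^10}; {e, r^4, r^8, r^2s, r^6s, r^10s}; {e, r^4, r^8, r^3s, r^7s, r^11s}; {e, r^4, r^8, s, r^4s, r^8s}; … (5 in all).
So G has 5 subgroups of order 6.

5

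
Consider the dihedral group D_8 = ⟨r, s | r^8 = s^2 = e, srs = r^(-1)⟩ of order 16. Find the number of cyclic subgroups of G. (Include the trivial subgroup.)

12

Group the elements of G by the cyclic subgroup they generate; each cyclic subgroup of order d accounts for φ(d) elements.
Cyclic subgroups by order — order 1: 1; order 2: 9; order 4: 1; order 8: 1.
Total: 12.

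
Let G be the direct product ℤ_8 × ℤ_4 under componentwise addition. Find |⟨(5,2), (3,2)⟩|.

|⟨(5,2)⟩| = 8 and |⟨(3,2)⟩| = 8, so |H| is a multiple of lcm(8, 8) = 8 and divides |G| = 32.
Closing under the operation: H = {(0,0), (1,2), (2,0), (3,2), (4,0), (5,2), (6,0), (7,2)}, so |H| = 8.

8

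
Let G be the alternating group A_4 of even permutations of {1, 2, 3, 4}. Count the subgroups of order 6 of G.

0

|G| = 12 and 6 | 12, so subgroups of order 6 are possible by Lagrange.
Checking all subgroups of G, none has order 6.
So G has 0 subgroups of order 6.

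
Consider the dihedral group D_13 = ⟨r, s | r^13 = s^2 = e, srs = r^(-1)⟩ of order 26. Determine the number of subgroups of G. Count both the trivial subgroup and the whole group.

16

|G| = 26, so by Lagrange every subgroup order divides 26. Divisors: 1, 2, 13, 26.
Subgroups by order — order 1: 1; order 2: 13; order 13: 1; order 26: 1.
Total: 1 + 13 + 1 + 1 = 16.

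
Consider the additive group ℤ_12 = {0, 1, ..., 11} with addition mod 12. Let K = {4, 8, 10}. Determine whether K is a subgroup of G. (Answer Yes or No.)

The identity 0 ∉ K, so K is not a subgroup.

No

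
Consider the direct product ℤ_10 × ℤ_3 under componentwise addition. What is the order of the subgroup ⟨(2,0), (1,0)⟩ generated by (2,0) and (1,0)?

|⟨(2,0)⟩| = 5 and |⟨(1,0)⟩| = 10, so |H| is a multiple of lcm(5, 10) = 10 and divides |G| = 30.
Closing under the operation: H = {(0,0), (1,0), (2,0), (3,0), (4,0), (5,0), (6,0), (7,0), (8,0), (9,0)}, so |H| = 10.

10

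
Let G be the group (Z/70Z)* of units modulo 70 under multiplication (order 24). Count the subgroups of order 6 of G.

3

|G| = 24 and 6 | 24, so subgroups of order 6 are possible by Lagrange.
The subgroups of order 6 are: {1, 11, 19, 51, 59, 69}; {1, 9, 11, 29, 39, 51}; {1, 11, 31, 41, 51, 61}.
So G has 3 subgroups of order 6.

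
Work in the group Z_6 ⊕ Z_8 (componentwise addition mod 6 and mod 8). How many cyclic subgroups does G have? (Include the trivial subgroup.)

16

A cyclic subgroup of order d is generated by each of its φ(d) elements of order d, so the cyclic subgroups of order d number (#elements of order d)/φ(d).
Cyclic subgroups by order — order 1: 1; order 2: 3; order 3: 1; order 4: 2; order 6: 3; order 8: 2; order 12: 2; order 24: 2.
Total: 16.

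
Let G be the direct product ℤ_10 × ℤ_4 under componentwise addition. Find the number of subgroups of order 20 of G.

3

|G| = 40 and 20 | 40, so subgroups of order 20 are possible by Lagrange.
The subgroups of order 20 are: {(0,0), (0,1), (0,2), (0,3), (2,0), (2,1), (2,2), (2,3), (4,0), (4,1), (4,2), (4,3), (6,0), (6,1), (6,2), (6,3), (8,0), (8,1), (8,2), (8,3)}; {(0,0), (0,2), (1,0), (1,2), (2,0), (2,2), (3,0), (3,2), (4,0), (4,2), (5,0), (5,2), (6,0), (6,2), (7,0), (7,2), (8,0), (8,2), (9,0), (9,2)}; {(0,0), (0,2), (1,1), (1,3), (2,0), (2,2), (3,1), (3,3), (4,0), (4,2), (5,1), (5,3), (6,0), (6,2), (7,1), (7,3), (8,0), (8,2), (9,1), (9,3)}.
So G has 3 subgroups of order 20.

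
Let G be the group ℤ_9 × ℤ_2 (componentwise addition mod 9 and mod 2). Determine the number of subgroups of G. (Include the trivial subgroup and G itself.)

|G| = 18, so by Lagrange every subgroup order divides 18. Divisors: 1, 2, 3, 6, 9, 18.
Subgroups by order — order 1: 1; order 2: 1; order 3: 1; order 6: 1; order 9: 1; order 18: 1.
Total: 1 + 1 + 1 + 1 + 1 + 1 = 6.

6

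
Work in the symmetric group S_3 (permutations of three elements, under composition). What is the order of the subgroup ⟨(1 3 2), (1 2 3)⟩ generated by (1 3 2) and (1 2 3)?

|⟨(1 3 2)⟩| = 3 and |⟨(1 2 3)⟩| = 3, so |H| is a multiple of lcm(3, 3) = 3 and divides |G| = 6.
Closing under the operation: H = {e, (1 2 3), (1 3 2)}, so |H| = 3.

3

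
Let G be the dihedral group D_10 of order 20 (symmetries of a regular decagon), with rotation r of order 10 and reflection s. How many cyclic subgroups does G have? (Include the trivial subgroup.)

Each element a generates a cyclic subgroup ⟨a⟩; distinct elements may generate the same one (a cyclic group of order d has φ(d) generators).
Cyclic subgroups by order — order 1: 1; order 2: 11; order 5: 1; order 10: 1.
Total: 14.

14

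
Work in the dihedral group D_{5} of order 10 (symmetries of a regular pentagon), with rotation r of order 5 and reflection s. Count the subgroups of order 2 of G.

5

|G| = 10 and 2 | 10, so subgroups of order 2 are possible by Lagrange.
The subgroups of order 2 are: {e, r^2s}; {e, r^3s}; {e, r^4s}; {e, rs}; … (5 in all).
So G has 5 subgroups of order 2.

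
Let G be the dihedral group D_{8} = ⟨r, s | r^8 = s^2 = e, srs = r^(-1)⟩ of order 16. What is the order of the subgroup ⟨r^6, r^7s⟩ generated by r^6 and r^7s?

|⟨r^6⟩| = 4 and |⟨r^7s⟩| = 2, so |H| is a multiple of lcm(4, 2) = 4 and divides |G| = 16.
Closing under the operation: H = {e, r^2, r^4, r^6, rs, r^3s, r^5s, r^7s}, so |H| = 8.

8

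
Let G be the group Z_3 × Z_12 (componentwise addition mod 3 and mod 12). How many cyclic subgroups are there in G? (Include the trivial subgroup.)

15

Group the elements of G by the cyclic subgroup they generate; each cyclic subgroup of order d accounts for φ(d) elements.
Cyclic subgroups by order — order 1: 1; order 2: 1; order 3: 4; order 4: 1; order 6: 4; order 12: 4.
Total: 15.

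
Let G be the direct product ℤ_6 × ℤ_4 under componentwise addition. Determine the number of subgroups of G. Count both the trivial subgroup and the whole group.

16

|G| = 24, so by Lagrange every subgroup order divides 24. Divisors: 1, 2, 3, 4, 6, 8, 12, 24.
Subgroups by order — order 1: 1; order 2: 3; order 3: 1; order 4: 3; order 6: 3; order 8: 1; order 12: 3; order 24: 1.
Total: 1 + 3 + 1 + 3 + 3 + 1 + 3 + 1 = 16.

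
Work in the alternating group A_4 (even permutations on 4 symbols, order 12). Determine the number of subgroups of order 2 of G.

3

|G| = 12 and 2 | 12, so subgroups of order 2 are possible by Lagrange.
The subgroups of order 2 are: {e, (1 2)(3 4)}; {e, (1 3)(2 4)}; {e, (1 4)(2 3)}.
So G has 3 subgroups of order 2.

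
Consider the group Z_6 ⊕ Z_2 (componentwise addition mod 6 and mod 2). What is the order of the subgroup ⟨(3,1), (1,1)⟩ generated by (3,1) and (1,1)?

6

|⟨(3,1)⟩| = 2 and |⟨(1,1)⟩| = 6, so |H| is a multiple of lcm(2, 6) = 6 and divides |G| = 12.
Closing under the operation: H = {(0,0), (1,1), (2,0), (3,1), (4,0), (5,1)}, so |H| = 6.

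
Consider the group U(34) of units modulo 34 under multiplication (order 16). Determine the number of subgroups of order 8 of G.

1

|G| = 16 and 8 | 16, so subgroups of order 8 are possible by Lagrange.
The subgroups of order 8 are: {1, 9, 13, 15, 19, 21, 25, 33}.
So G has 1 subgroup of order 8.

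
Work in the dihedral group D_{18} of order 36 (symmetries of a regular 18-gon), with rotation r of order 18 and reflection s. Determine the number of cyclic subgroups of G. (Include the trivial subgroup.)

24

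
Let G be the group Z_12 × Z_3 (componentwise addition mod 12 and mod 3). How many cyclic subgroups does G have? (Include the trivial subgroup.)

Each element a generates a cyclic subgroup ⟨a⟩; distinct elements may generate the same one (a cyclic group of order d has φ(d) generators).
Cyclic subgroups by order — order 1: 1; order 2: 1; order 3: 4; order 4: 1; order 6: 4; order 12: 4.
Total: 15.

15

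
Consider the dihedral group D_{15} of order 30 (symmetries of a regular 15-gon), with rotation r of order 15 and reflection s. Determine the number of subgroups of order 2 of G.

15

|G| = 30 and 2 | 30, so subgroups of order 2 are possible by Lagrange.
The subgroups of order 2 are: {e, r^10s}; {e, r^11s}; {e, r^12s}; {e, r^13s}; … (15 in all).
So G has 15 subgroups of order 2.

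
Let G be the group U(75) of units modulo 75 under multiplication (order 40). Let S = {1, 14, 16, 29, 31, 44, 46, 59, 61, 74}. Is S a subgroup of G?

Yes

|S| = 10 divides |G| = 40, consistent with Lagrange.
S contains the identity, every element's inverse is in S, and S is closed under ·: it is a subgroup.
In fact S = ⟨44⟩.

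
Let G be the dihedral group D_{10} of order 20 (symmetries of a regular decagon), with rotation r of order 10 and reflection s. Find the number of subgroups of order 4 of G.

|G| = 20 and 4 | 20, so subgroups of order 4 are possible by Lagrange.
The subgroups of order 4 are: {e, r^5, r^2s, r^7s}; {e, r^5, r^3s, r^8s}; {e, r^5, r^4s, r^9s}; {e, r^5, s, r^5s}; … (5 in all).
So G has 5 subgroups of order 4.

5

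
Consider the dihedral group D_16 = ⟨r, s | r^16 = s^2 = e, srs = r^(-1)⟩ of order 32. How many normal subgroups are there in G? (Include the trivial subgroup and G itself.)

G has 36 subgroups. Checking conjugation-invariance by order — order 1: 1/1 normal; order 2: 1/17 normal; order 4: 1/9 normal; order 8: 1/5 normal; order 16: 3/3 normal; order 32: 1/1 normal.
Total normal subgroups: 8.

8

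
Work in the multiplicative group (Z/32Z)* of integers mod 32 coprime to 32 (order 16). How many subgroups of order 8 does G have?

3

|G| = 16 and 8 | 16, so subgroups of order 8 are possible by Lagrange.
The subgroups of order 8 are: {1, 3, 9, 11, 17, 19, 25, 27}; {1, 5, 9, 13, 17, 21, 25, 29}; {1, 7, 9, 15, 17, 23, 25, 31}.
So G has 3 subgroups of order 8.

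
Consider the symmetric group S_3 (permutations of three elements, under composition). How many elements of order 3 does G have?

The elements of order 3 are: (1 2 3), (1 3 2).
That's 2.

2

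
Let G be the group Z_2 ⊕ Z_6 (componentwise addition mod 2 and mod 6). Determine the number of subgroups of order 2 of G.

|G| = 12 and 2 | 12, so subgroups of order 2 are possible by Lagrange.
The subgroups of order 2 are: {(0,0), (0,3)}; {(0,0), (1,0)}; {(0,0), (1,3)}.
So G has 3 subgroups of order 2.

3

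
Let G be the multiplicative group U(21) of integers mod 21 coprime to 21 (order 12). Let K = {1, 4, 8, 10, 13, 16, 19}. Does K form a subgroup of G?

|K| = 7 does not divide |G| = 12, so by Lagrange K is not a subgroup.

No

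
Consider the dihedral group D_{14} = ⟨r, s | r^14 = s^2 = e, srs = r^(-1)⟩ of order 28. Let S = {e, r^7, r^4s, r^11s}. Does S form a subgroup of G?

Yes

|S| = 4 divides |G| = 28, consistent with Lagrange.
S contains the identity, every element's inverse is in S, and S is closed under ·: it is a subgroup.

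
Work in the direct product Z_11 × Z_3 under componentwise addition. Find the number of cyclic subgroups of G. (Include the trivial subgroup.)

4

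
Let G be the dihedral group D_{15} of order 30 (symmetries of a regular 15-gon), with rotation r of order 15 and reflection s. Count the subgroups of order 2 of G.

|G| = 30 and 2 | 30, so subgroups of order 2 are possible by Lagrange.
The subgroups of order 2 are: {e, r^10s}; {e, r^11s}; {e, r^12s}; {e, r^13s}; … (15 in all).
So G has 15 subgroups of order 2.

15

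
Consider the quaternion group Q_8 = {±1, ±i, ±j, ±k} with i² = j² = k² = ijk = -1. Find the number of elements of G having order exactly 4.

6

The elements of order 4 are: i, -i, j, -j, k, -k.
That's 6.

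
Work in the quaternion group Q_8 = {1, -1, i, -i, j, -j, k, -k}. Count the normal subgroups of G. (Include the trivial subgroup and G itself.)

6

G has 6 subgroups. Checking conjugation-invariance by order — order 1: 1/1 normal; order 2: 1/1 normal; order 4: 3/3 normal; order 8: 1/1 normal.
Total normal subgroups: 6.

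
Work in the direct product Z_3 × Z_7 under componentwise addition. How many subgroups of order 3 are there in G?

1

|G| = 21 and 3 | 21, so subgroups of order 3 are possible by Lagrange.
The subgroups of order 3 are: {(0,0), (1,0), (2,0)}.
So G has 1 subgroup of order 3.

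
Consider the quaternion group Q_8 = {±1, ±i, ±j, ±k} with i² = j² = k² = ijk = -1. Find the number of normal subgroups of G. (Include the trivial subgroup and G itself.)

6

G has 6 subgroups. Checking conjugation-invariance by order — order 1: 1/1 normal; order 2: 1/1 normal; order 4: 3/3 normal; order 8: 1/1 normal.
Total normal subgroups: 6.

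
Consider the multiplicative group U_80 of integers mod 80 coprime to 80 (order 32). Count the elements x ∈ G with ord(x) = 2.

The elements of order 2 are: 9, 31, 39, 41, 49, 71, 79.
That's 7.

7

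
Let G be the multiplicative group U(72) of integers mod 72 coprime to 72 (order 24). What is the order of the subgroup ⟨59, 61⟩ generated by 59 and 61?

12

|⟨59⟩| = 6 and |⟨61⟩| = 6, so |H| is a multiple of lcm(6, 6) = 6 and divides |G| = 24.
Closing under the operation: H = {1, 11, 13, 23, 25, 35, 37, 47, 49, 59, 61, 71}, so |H| = 12.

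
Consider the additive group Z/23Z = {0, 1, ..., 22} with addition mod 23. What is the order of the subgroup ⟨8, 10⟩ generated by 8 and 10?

23

|⟨8⟩| = 23 and |⟨10⟩| = 23, so |H| is a multiple of lcm(23, 23) = 23 and divides |G| = 23.
Closing {8, 10} under the group operation gives all of G, so |H| = 23.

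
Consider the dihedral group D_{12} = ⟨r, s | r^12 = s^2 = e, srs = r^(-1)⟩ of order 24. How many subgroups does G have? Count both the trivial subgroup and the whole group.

|G| = 24, so by Lagrange every subgroup order divides 24. Divisors: 1, 2, 3, 4, 6, 8, 12, 24.
Subgroups by order — order 1: 1; order 2: 13; order 3: 1; order 4: 7; order 6: 5; order 8: 3; order 12: 3; order 24: 1.
Total: 1 + 13 + 1 + 7 + 5 + 3 + 3 + 1 = 34.

34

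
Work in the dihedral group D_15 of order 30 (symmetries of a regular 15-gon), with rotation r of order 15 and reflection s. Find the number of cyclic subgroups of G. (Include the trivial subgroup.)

19

Each element a generates a cyclic subgroup ⟨a⟩; distinct elements may generate the same one (a cyclic group of order d has φ(d) generators).
Cyclic subgroups by order — order 1: 1; order 2: 15; order 3: 1; order 5: 1; order 15: 1.
Total: 19.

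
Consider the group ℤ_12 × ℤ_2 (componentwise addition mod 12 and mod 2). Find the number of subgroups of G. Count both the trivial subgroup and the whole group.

|G| = 24, so by Lagrange every subgroup order divides 24. Divisors: 1, 2, 3, 4, 6, 8, 12, 24.
Subgroups by order — order 1: 1; order 2: 3; order 3: 1; order 4: 3; order 6: 3; order 8: 1; order 12: 3; order 24: 1.
Total: 1 + 3 + 1 + 3 + 3 + 1 + 3 + 1 = 16.

16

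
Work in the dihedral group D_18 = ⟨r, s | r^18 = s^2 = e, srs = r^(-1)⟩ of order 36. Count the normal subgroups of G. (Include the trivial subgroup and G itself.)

G has 45 subgroups. Checking conjugation-invariance by order — order 1: 1/1 normal; order 2: 1/19 normal; order 3: 1/1 normal; order 4: 0/9 normal; order 6: 1/7 normal; order 9: 1/1 normal; order 12: 0/3 normal; order 18: 3/3 normal; order 36: 1/1 normal.
Total normal subgroups: 9.

9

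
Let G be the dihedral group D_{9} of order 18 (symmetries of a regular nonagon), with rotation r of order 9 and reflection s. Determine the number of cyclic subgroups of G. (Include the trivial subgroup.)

12

Group the elements of G by the cyclic subgroup they generate; each cyclic subgroup of order d accounts for φ(d) elements.
Cyclic subgroups by order — order 1: 1; order 2: 9; order 3: 1; order 9: 1.
Total: 12.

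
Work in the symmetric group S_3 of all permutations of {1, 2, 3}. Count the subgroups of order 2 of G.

|G| = 6 and 2 | 6, so subgroups of order 2 are possible by Lagrange.
The subgroups of order 2 are: {e, (1 2)}; {e, (1 3)}; {e, (2 3)}.
So G has 3 subgroups of order 2.

3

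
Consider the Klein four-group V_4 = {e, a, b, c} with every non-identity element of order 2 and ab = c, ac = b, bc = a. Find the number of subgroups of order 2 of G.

|G| = 4 and 2 | 4, so subgroups of order 2 are possible by Lagrange.
The subgroups of order 2 are: {e, a}; {e, b}; {e, c}.
So G has 3 subgroups of order 2.

3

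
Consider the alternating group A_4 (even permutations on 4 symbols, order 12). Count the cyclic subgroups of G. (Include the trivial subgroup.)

8

Each element a generates a cyclic subgroup ⟨a⟩; distinct elements may generate the same one (a cyclic group of order d has φ(d) generators).
Cyclic subgroups by order — order 1: 1; order 2: 3; order 3: 4.
Total: 8.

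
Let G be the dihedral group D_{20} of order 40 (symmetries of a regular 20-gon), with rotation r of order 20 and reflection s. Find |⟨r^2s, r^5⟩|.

|⟨r^2s⟩| = 2 and |⟨r^5⟩| = 4, so |H| is a multiple of lcm(2, 4) = 4 and divides |G| = 40.
Closing under the operation: H = {e, r^5, r^10, r^15, r^2s, r^7s, r^12s, r^17s}, so |H| = 8.

8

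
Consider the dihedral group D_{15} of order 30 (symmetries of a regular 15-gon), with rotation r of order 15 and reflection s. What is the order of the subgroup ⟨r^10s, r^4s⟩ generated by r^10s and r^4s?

10

|⟨r^10s⟩| = 2 and |⟨r^4s⟩| = 2, so |H| is a multiple of lcm(2, 2) = 2 and divides |G| = 30.
Closing under the operation: H = {e, r^3, r^6, r^9, r^12, rs, r^4s, r^7s, r^10s, r^13s}, so |H| = 10.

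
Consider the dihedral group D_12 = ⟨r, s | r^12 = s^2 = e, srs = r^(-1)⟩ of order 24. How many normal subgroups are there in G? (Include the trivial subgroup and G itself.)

9

G has 34 subgroups. Checking conjugation-invariance by order — order 1: 1/1 normal; order 2: 1/13 normal; order 3: 1/1 normal; order 4: 1/7 normal; order 6: 1/5 normal; order 8: 0/3 normal; order 12: 3/3 normal; order 24: 1/1 normal.
Total normal subgroups: 9.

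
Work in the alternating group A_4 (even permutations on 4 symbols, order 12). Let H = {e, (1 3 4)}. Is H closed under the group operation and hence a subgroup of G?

No

(1 3 4) ∈ H but its inverse (1 4 3) ∉ H, so H is not a subgroup.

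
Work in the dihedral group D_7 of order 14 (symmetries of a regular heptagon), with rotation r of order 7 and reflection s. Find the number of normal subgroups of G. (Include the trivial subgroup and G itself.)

G has 10 subgroups. Checking conjugation-invariance by order — order 1: 1/1 normal; order 2: 0/7 normal; order 7: 1/1 normal; order 14: 1/1 normal.
Total normal subgroups: 3.

3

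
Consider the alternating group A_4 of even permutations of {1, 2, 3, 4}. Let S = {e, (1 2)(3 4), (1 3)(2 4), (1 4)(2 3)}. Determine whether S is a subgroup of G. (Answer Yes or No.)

|S| = 4 divides |G| = 12, consistent with Lagrange.
S contains the identity, every element's inverse is in S, and S is closed under ∘: it is a subgroup.

Yes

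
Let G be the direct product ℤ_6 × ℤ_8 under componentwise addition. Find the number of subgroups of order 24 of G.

3

|G| = 48 and 24 | 48, so subgroups of order 24 are possible by Lagrange.
The subgroups of order 24 are: {(0,0), (0,1), (0,2), (0,3), (0,4), (0,5), (0,6), (0,7), (2,0), (2,1), (2,2), (2,3), (2,4), (2,5), (2,6), (2,7), (4,0), (4,1), (4,2), (4,3), (4,4), (4,5), (4,6), (4,7)}; {(0,0), (0,2), (0,4), (0,6), (1,0), (1,2), (1,4), (1,6), (2,0), (2,2), (2,4), (2,6), (3,0), (3,2), (3,4), (3,6), (4,0), (4,2), (4,4), (4,6), (5,0), (5,2), (5,4), (5,6)}; {(0,0), (0,2), (0,4), (0,6), (1,1), (1,3), (1,5), (1,7), (2,0), (2,2), (2,4), (2,6), (3,1), (3,3), (3,5), (3,7), (4,0), (4,2), (4,4), (4,6), (5,1), (5,3), (5,5), (5,7)}.
So G has 3 subgroups of order 24.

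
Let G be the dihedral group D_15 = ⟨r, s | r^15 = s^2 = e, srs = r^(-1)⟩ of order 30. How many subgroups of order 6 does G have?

5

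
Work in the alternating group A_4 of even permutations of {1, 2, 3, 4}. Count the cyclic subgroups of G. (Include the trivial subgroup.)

8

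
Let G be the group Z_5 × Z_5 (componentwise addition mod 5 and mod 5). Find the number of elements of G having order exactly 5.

24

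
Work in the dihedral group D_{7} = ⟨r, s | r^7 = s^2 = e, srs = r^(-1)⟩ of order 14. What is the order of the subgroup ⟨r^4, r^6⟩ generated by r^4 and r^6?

7

|⟨r^4⟩| = 7 and |⟨r^6⟩| = 7, so |H| is a multiple of lcm(7, 7) = 7 and divides |G| = 14.
Closing under the operation: H = {e, r, r^2, r^3, r^4, r^5, r^6}, so |H| = 7.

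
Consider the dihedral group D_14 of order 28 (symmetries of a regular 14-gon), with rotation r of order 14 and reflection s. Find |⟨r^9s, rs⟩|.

|⟨r^9s⟩| = 2 and |⟨rs⟩| = 2, so |H| is a multiple of lcm(2, 2) = 2 and divides |G| = 28.
Closing under the operation: H = {e, r^2, r^4, r^6, r^8, r^10, r^12, rs, r^3s, r^5s, r^7s, r^9s, r^11s, r^13s}, so |H| = 14.

14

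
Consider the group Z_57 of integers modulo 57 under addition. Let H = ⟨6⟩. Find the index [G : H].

|⟨6⟩| = 19 and |G| = 57.
By Lagrange, [G : H] = |G|/|H| = 57/19 = 3.

3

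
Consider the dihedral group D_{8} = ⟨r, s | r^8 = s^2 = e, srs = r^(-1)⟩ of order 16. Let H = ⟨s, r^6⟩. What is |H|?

|⟨s⟩| = 2 and |⟨r^6⟩| = 4, so |H| is a multiple of lcm(2, 4) = 4 and divides |G| = 16.
Closing under the operation: H = {e, r^2, r^4, r^6, s, r^2s, r^4s, r^6s}, so |H| = 8.

8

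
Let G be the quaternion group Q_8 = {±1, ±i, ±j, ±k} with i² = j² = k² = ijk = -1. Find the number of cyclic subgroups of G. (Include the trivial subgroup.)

5

Each element a generates a cyclic subgroup ⟨a⟩; distinct elements may generate the same one (a cyclic group of order d has φ(d) generators).
Cyclic subgroups by order — order 1: 1; order 2: 1; order 4: 3.
Total: 5.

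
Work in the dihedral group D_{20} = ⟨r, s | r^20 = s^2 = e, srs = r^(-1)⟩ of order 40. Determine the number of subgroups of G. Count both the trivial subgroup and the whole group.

48

|G| = 40, so by Lagrange every subgroup order divides 40. Divisors: 1, 2, 4, 5, 8, 10, 20, 40.
Subgroups by order — order 1: 1; order 2: 21; order 4: 11; order 5: 1; order 8: 5; order 10: 5; order 20: 3; order 40: 1.
Total: 1 + 21 + 11 + 1 + 5 + 5 + 3 + 1 = 48.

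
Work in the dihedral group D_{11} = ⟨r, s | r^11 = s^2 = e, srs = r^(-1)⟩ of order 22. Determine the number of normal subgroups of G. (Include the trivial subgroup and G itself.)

3

G has 14 subgroups. Checking conjugation-invariance by order — order 1: 1/1 normal; order 2: 0/11 normal; order 11: 1/1 normal; order 22: 1/1 normal.
Total normal subgroups: 3.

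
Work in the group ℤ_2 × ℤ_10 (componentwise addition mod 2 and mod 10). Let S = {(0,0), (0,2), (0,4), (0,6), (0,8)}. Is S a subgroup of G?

|S| = 5 divides |G| = 20, consistent with Lagrange.
S contains the identity, every element's inverse is in S, and S is closed under +: it is a subgroup.
In fact S = ⟨(0,2)⟩.

Yes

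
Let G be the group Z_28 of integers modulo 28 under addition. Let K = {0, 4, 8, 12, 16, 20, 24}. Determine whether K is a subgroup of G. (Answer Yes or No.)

Yes

|K| = 7 divides |G| = 28, consistent with Lagrange.
K contains the identity, every element's inverse is in K, and K is closed under +: it is a subgroup.
In fact K = ⟨16⟩.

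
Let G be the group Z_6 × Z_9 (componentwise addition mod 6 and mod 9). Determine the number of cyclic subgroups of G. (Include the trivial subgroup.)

16

Group the elements of G by the cyclic subgroup they generate; each cyclic subgroup of order d accounts for φ(d) elements.
Cyclic subgroups by order — order 1: 1; order 2: 1; order 3: 4; order 6: 4; order 9: 3; order 18: 3.
Total: 16.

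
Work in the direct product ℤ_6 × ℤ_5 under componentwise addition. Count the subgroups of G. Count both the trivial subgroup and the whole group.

|G| = 30, so by Lagrange every subgroup order divides 30. Divisors: 1, 2, 3, 5, 6, 10, 15, 30.
Subgroups by order — order 1: 1; order 2: 1; order 3: 1; order 5: 1; order 6: 1; order 10: 1; order 15: 1; order 30: 1.
Total: 1 + 1 + 1 + 1 + 1 + 1 + 1 + 1 = 8.

8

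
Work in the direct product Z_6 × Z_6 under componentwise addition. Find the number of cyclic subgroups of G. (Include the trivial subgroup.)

A cyclic subgroup of order d is generated by each of its φ(d) elements of order d, so the cyclic subgroups of order d number (#elements of order d)/φ(d).
Cyclic subgroups by order — order 1: 1; order 2: 3; order 3: 4; order 6: 12.
Total: 20.

20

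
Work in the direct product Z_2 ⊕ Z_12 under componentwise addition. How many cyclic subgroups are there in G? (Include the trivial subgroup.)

12

A cyclic subgroup of order d is generated by each of its φ(d) elements of order d, so the cyclic subgroups of order d number (#elements of order d)/φ(d).
Cyclic subgroups by order — order 1: 1; order 2: 3; order 3: 1; order 4: 2; order 6: 3; order 12: 2.
Total: 12.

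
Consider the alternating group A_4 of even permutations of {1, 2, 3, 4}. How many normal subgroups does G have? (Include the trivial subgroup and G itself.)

G has 10 subgroups. Checking conjugation-invariance by order — order 1: 1/1 normal; order 2: 0/3 normal; order 3: 0/4 normal; order 4: 1/1 normal; order 12: 1/1 normal.
Total normal subgroups: 3.

3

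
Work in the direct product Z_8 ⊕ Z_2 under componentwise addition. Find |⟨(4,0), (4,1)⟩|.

4

|⟨(4,0)⟩| = 2 and |⟨(4,1)⟩| = 2, so |H| is a multiple of lcm(2, 2) = 2 and divides |G| = 16.
Closing under the operation: H = {(0,0), (0,1), (4,0), (4,1)}, so |H| = 4.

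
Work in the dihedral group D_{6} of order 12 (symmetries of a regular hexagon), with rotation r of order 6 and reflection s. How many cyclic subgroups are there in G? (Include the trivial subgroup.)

A cyclic subgroup of order d is generated by each of its φ(d) elements of order d, so the cyclic subgroups of order d number (#elements of order d)/φ(d).
Cyclic subgroups by order — order 1: 1; order 2: 7; order 3: 1; order 6: 1.
Total: 10.

10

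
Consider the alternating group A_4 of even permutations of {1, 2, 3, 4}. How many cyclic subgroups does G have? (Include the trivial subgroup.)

A cyclic subgroup of order d is generated by each of its φ(d) elements of order d, so the cyclic subgroups of order d number (#elements of order d)/φ(d).
Cyclic subgroups by order — order 1: 1; order 2: 3; order 3: 4.
Total: 8.

8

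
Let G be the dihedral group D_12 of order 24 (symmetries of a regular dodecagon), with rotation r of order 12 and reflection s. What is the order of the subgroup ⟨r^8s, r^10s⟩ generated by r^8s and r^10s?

12

|⟨r^8s⟩| = 2 and |⟨r^10s⟩| = 2, so |H| is a multiple of lcm(2, 2) = 2 and divides |G| = 24.
Closing under the operation: H = {e, r^2, r^4, r^6, r^8, r^10, s, r^2s, r^4s, r^6s, r^8s, r^10s}, so |H| = 12.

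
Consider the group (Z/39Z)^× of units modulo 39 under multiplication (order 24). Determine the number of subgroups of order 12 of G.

3

|G| = 24 and 12 | 24, so subgroups of order 12 are possible by Lagrange.
The subgroups of order 12 are: {1, 2, 4, 5, 8, 10, 11, 16, 20, 22, 25, 32}; {1, 4, 10, 14, 16, 17, 22, 23, 25, 29, 35, 38}; {1, 4, 7, 10, 16, 19, 22, 25, 28, 31, 34, 37}.
So G has 3 subgroups of order 12.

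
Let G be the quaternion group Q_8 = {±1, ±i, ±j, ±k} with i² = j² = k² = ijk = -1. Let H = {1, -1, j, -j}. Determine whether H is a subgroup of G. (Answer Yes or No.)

Yes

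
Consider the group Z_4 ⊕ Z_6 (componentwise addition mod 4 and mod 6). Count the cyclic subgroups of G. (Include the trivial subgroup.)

A cyclic subgroup of order d is generated by each of its φ(d) elements of order d, so the cyclic subgroups of order d number (#elements of order d)/φ(d).
Cyclic subgroups by order — order 1: 1; order 2: 3; order 3: 1; order 4: 2; order 6: 3; order 12: 2.
Total: 12.

12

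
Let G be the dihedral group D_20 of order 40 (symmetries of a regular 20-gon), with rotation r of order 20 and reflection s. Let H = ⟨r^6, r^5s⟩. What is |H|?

|⟨r^6⟩| = 10 and |⟨r^5s⟩| = 2, so |H| is a multiple of lcm(10, 2) = 10 and divides |G| = 40.
Closing under the operation: H = {e, r^2, r^4, r^6, r^8, r^10, r^12, r^14, r^16, r^18, rs, r^3s, r^5s, r^7s, r^9s, r^11s, r^13s, r^15s, r^17s, r^19s}, so |H| = 20.

20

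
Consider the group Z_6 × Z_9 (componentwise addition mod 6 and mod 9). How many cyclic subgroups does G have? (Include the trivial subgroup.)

Each element a generates a cyclic subgroup ⟨a⟩; distinct elements may generate the same one (a cyclic group of order d has φ(d) generators).
Cyclic subgroups by order — order 1: 1; order 2: 1; order 3: 4; order 6: 4; order 9: 3; order 18: 3.
Total: 16.

16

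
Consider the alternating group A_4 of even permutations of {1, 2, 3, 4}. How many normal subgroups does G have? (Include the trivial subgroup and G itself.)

3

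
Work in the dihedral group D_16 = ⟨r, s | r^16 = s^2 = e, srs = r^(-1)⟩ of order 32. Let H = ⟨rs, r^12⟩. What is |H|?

8

|⟨rs⟩| = 2 and |⟨r^12⟩| = 4, so |H| is a multiple of lcm(2, 4) = 4 and divides |G| = 32.
Closing under the operation: H = {e, r^4, r^8, r^12, rs, r^5s, r^9s, r^13s}, so |H| = 8.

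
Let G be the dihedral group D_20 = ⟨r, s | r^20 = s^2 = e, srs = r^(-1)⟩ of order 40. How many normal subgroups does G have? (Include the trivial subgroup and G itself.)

G has 48 subgroups. Checking conjugation-invariance by order — order 1: 1/1 normal; order 2: 1/21 normal; order 4: 1/11 normal; order 5: 1/1 normal; order 8: 0/5 normal; order 10: 1/5 normal; order 20: 3/3 normal; order 40: 1/1 normal.
Total normal subgroups: 9.

9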